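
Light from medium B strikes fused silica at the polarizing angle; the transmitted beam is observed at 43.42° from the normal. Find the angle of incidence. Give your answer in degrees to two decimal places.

At Brewster's angle the reflected and refracted rays are perpendicular, so θ_B + θ_t = 90°.
So θ_B = 90° − θ_t = 90° − 43.42° = 46.58°.

θ_B ≈ 46.58°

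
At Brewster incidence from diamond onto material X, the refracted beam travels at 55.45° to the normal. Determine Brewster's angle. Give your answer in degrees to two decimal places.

θ_B ≈ 34.55°

At Brewster's angle the reflected and refracted rays are perpendicular, so θ_B + θ_t = 90°.
So θ_B = 90° − θ_t = 90° − 55.45° = 34.55°.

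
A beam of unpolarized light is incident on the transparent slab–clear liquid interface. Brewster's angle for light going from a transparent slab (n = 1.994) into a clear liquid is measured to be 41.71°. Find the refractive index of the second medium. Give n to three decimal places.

n ≈ 1.777

Full polarization of the reflected beam means tan θ_B = n₂/n₁, where n₁ is the incident medium (a transparent slab).
n₂ = n₁ tan θ_B = 1.994 × tan 41.71° = 1.777.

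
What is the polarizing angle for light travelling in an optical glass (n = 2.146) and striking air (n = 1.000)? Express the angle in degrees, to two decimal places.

Brewster's condition: tan θ_B = n₂/n₁ = 1.000/2.146 = 0.4660.
θ_B = arctan(0.4660) = 24.98°.

θ_B ≈ 24.98°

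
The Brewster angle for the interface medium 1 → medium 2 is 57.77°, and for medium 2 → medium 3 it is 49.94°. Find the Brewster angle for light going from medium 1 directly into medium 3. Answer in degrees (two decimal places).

tan θ_B(1→2) = n₂/n₁ = tan 57.77° = 1.5861.
tan θ_B(2→3) = n₃/n₂ = tan 49.94° = 1.1892.
n₃/n₁ = 1.8863. Then tan θ_B(1→3) = n₃/n₁, so θ_B(1→3) = arctan(1.8863) = 62.07°.

θ_B ≈ 62.07°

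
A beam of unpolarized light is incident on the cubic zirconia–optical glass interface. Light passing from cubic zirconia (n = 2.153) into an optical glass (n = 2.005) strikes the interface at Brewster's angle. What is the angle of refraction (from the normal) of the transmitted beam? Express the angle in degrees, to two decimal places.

θ_t ≈ 47.04°

First find Brewster's angle: tan θ_B = 2.005/2.153 = 0.9313, giving θ_B = 42.96°.
The refracted ray is perpendicular to the reflected ray, so θ_t = 90° − θ_B = 47.04°.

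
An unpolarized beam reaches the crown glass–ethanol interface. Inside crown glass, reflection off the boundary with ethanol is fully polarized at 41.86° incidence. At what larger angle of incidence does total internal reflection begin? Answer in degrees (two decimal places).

θ_c ≈ 63.64°

tan θ_B = n₂/n₁ = tan 41.86° = 0.8960.
Total internal reflection: sin θ_c = n₂/n₁ = 0.8960.
θ_c = arcsin(0.8960) = 63.64°.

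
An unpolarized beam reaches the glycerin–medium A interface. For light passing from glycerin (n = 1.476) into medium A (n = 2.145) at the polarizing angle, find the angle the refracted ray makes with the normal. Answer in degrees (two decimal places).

tan θ_B = n₂/n₁ = 2.145/1.476 = 1.4533, so θ_B = 55.47°.
Since θ_B + θ_t = 90° at Brewster incidence, θ_t = 90° − 55.47° = 34.53°.

θ_t ≈ 34.53°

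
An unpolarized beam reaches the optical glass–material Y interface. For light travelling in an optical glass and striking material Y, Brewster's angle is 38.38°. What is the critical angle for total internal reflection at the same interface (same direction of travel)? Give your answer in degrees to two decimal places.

θ_c ≈ 52.37°

From Brewster, n₂/n₁ = tan θ_B = tan 38.38° = 0.7920.
Then sin θ_c = n₂/n₁ = 0.7920, so θ_c = arcsin 0.7920 = 52.37°.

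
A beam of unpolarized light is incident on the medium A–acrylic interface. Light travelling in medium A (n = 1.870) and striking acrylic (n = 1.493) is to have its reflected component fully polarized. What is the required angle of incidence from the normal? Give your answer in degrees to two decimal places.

At Brewster's angle the reflected and refracted rays are perpendicular, which with Snell's law gives tan θ_B = n₂/n₁.
Here n₂/n₁ = 1.493/1.870 = 0.7984, and Brewster's law gives tan θ_B = n₂/n₁.
So θ_B = arctan 0.7984 = 38.60°.

θ_B ≈ 38.60°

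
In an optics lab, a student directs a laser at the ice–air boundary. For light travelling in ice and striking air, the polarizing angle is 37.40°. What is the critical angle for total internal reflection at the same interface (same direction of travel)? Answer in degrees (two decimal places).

θ_c ≈ 49.87°

From Brewster, n₂/n₁ = tan θ_B = tan 37.40° = 0.7646.
Then sin θ_c = n₂/n₁ = 0.7646, so θ_c = arcsin 0.7646 = 49.87°.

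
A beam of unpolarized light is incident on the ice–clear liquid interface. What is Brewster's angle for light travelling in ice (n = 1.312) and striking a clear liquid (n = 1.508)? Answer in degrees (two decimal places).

Here n₂/n₁ = 1.508/1.312 = 1.1494, and Brewster's law gives tan θ_B = n₂/n₁.
So θ_B = arctan 1.1494 = 48.98°.

θ_B ≈ 48.98°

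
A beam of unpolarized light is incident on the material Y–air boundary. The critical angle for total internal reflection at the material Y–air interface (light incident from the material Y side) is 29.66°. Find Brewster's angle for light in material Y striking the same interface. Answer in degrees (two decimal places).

sin θ_c = n₂/n₁, so n₂/n₁ = sin 29.66° = 0.4949.
Brewster: tan θ_B = n₂/n₁ = 0.4949.
θ_B = arctan(0.4949) = 26.33°.

θ_B ≈ 26.33°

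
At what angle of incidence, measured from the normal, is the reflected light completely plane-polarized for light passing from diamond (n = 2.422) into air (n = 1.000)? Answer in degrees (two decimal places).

At Brewster's angle the reflected and refracted rays are perpendicular, which with Snell's law gives tan θ_B = n₂/n₁.
tan θ_B = n₂/n₁ = 1.000/2.422 = 0.4129.
So θ_B = arctan 0.4129 = 22.43°.

θ_B ≈ 22.43°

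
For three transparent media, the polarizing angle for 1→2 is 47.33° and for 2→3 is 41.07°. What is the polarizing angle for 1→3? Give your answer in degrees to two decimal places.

tan θ_B(1→2) = n₂/n₁ = tan 47.33° = 1.0848.
tan θ_B(2→3) = n₃/n₂ = tan 41.07° = 0.8714.
So n₃/n₁ = (n₂/n₁)(n₃/n₂) = 1.0848 × 0.8714 = 0.9454.
θ_B(1→3) = arctan(0.9454) = 43.39°.

θ_B ≈ 43.39°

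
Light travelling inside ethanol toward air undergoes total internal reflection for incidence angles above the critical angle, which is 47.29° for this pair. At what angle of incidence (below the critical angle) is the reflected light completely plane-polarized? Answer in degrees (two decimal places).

n₂/n₁ = sin θ_c = sin 47.29° = 0.7348.
tan θ_B equals the same ratio, so θ_B = arctan(0.7348) = 36.31°.

θ_B ≈ 36.31°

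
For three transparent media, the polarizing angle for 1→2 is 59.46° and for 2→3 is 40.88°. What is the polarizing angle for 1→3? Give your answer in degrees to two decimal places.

θ_B ≈ 55.72°

Each Brewster angle gives a ratio: n₂/n₁ = tan 59.46° = 1.6950, n₃/n₂ = tan 40.88° = 0.8656.
So n₃/n₁ = (n₂/n₁)(n₃/n₂) = 1.6950 × 0.8656 = 1.4672.
θ_B(1→3) = arctan(1.4672) = 55.72°.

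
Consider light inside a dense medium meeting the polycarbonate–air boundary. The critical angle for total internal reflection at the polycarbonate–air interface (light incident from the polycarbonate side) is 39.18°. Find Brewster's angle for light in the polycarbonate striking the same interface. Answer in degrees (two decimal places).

n₂/n₁ = sin θ_c = sin 39.18° = 0.6318.
tan θ_B equals the same ratio, so θ_B = arctan(0.6318) = 32.28°.

θ_B ≈ 32.28°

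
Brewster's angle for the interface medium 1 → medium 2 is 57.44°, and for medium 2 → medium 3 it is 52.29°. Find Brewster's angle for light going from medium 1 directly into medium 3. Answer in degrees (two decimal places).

tan θ_B(1→2) = n₂/n₁ = tan 57.44° = 1.5661.
tan θ_B(2→3) = n₃/n₂ = tan 52.29° = 1.2934.
n₃/n₁ = 2.0255. Then tan θ_B(1→3) = n₃/n₁, so θ_B(1→3) = arctan(2.0255) = 63.72°.

θ_B ≈ 63.72°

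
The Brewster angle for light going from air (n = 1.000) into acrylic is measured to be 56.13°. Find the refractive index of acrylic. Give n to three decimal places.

n ≈ 1.490

Brewster's law: tan θ_B = n₂/n₁ (light incident in air, refracted into acrylic).
n₂ = n₁ tan θ_B = 1.000 × tan 56.13° = 1.490.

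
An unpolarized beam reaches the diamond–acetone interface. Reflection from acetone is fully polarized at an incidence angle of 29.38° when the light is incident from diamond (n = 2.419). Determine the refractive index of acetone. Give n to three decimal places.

n ≈ 1.362

At the polarizing angle, tan θ_B = n₂/n₁ with n₁ on the incident side (diamond) and n₂ on the transmitted side (acetone).
n₂ = n₁ tan θ_B = 2.419 × tan 29.38° = 1.362.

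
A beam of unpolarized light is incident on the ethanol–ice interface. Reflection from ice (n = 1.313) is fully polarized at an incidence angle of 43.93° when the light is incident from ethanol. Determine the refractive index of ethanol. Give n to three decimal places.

n ≈ 1.363

Full polarization of the reflected beam means tan θ_B = n₂/n₁, where n₁ is the incident medium (ethanol).
n₁ = n₂ / tan θ_B = 1.313 / tan 43.93° = 1.363.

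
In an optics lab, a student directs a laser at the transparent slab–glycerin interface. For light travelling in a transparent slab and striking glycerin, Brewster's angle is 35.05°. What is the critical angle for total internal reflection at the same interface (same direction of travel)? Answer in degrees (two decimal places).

θ_c ≈ 44.55°

n₂/n₁ = tan 35.05° = 0.7015; the critical angle satisfies sin θ_c = n₂/n₁.
θ_c = arcsin(0.7015) = 44.55°.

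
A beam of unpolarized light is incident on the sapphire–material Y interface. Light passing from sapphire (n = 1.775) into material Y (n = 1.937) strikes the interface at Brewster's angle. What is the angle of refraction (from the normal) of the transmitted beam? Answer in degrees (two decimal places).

θ_t ≈ 42.50°

First find Brewster's angle: tan θ_B = 1.937/1.775 = 1.0913, giving θ_B = 47.50°.
At Brewster's angle the reflected and refracted rays are perpendicular, so θ_t = 90° − θ_B = 90° − 47.50° = 42.50°.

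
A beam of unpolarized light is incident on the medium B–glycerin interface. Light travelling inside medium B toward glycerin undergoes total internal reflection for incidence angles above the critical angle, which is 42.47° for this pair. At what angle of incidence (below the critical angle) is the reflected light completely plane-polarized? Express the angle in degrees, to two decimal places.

θ_B ≈ 34.03°

sin θ_c = n₂/n₁, so n₂/n₁ = sin 42.47° = 0.6752.
Brewster: tan θ_B = n₂/n₁ = 0.6752.
θ_B = arctan(0.6752) = 34.03°.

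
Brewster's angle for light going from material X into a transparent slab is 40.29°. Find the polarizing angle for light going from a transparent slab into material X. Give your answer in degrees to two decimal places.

The two Brewster angles are complementary: θ_B' = 90° − θ_B = 90° − 40.29° = 49.71°.

θ_B' ≈ 49.71°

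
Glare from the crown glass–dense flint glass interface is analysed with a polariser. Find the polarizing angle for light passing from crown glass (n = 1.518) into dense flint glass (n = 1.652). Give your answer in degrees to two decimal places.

At Brewster's angle the reflected and refracted rays are perpendicular, which with Snell's law gives tan θ_B = n₂/n₁.
Brewster's condition: tan θ_B = n₂/n₁ = 1.652/1.518 = 1.0883. Taking the arctangent, θ_B = 47.42°.

θ_B ≈ 47.42°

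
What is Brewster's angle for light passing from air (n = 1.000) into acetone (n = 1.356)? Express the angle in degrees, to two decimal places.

The reflected p-component vanishes when tan θ_B = n₂/n₁.
tan θ_B = n₂/n₁ = 1.356/1.000 = 1.3560.
θ_B = arctan(1.3560) = 53.59°.

θ_B ≈ 53.59°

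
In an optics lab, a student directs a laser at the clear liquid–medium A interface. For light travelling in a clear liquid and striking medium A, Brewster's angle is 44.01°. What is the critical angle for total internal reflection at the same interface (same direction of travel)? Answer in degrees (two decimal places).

n₂/n₁ = tan 44.01° = 0.9660; the critical angle satisfies sin θ_c = n₂/n₁.
θ_c = arcsin(0.9660) = 75.02°.

θ_c ≈ 75.02°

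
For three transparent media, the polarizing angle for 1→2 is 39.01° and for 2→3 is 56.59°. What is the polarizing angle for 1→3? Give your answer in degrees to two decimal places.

tan θ_B(1→2) = n₂/n₁ = tan 39.01° = 0.8101.
tan θ_B(2→3) = n₃/n₂ = tan 56.59° = 1.5160.
So n₃/n₁ = (n₂/n₁)(n₃/n₂) = 0.8101 × 1.5160 = 1.2281.
θ_B(1→3) = arctan(1.2281) = 50.84°.

θ_B ≈ 50.84°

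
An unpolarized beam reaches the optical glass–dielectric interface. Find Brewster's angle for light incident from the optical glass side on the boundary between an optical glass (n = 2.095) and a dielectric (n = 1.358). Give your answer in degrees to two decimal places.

At Brewster's angle the reflected and refracted rays are perpendicular, which with Snell's law gives tan θ_B = n₂/n₁.
Here n₂/n₁ = 1.358/2.095 = 0.6482, and Brewster's law gives tan θ_B = n₂/n₁. Taking the arctangent, θ_B = 32.95°.

θ_B ≈ 32.95°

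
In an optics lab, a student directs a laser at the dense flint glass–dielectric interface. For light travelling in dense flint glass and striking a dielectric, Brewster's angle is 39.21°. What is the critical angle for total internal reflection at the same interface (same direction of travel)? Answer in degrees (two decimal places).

θ_c ≈ 54.67°

n₂/n₁ = tan 39.21° = 0.8159; the critical angle satisfies sin θ_c = n₂/n₁.
θ_c = arcsin(0.8159) = 54.67°.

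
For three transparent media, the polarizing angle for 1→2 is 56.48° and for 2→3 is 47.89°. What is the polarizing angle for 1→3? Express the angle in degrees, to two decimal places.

θ_B ≈ 59.09°

Each Brewster angle gives a ratio: n₂/n₁ = tan 56.48° = 1.5097, n₃/n₂ = tan 47.89° = 1.1063.
n₃/n₁ = 1.6702. Then tan θ_B(1→3) = n₃/n₁, so θ_B(1→3) = arctan(1.6702) = 59.09°.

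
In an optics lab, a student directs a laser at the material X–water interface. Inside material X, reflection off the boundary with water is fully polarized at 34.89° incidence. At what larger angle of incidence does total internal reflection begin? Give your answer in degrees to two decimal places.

θ_c ≈ 44.21°

From Brewster, n₂/n₁ = tan θ_B = tan 34.89° = 0.6974.
Then sin θ_c = n₂/n₁ = 0.6974, so θ_c = arcsin 0.6974 = 44.21°.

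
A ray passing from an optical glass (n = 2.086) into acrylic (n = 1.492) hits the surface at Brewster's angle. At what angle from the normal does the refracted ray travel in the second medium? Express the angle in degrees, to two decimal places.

tan θ_B = n₂/n₁ = 1.492/2.086 = 0.7152, so θ_B = 35.57°.
Since θ_B + θ_t = 90° at Brewster incidence, θ_t = 90° − 35.57° = 54.43°.

θ_t ≈ 54.43°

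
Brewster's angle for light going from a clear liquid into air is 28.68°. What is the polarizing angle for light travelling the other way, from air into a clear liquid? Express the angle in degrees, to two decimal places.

θ_B' ≈ 61.32°

Reversing the direction swaps n₁ and n₂, so tan θ_B' = 1/tan θ_B and θ_B' = 90° − θ_B.
Hence θ_B' = 90° − 28.68° = 61.32°.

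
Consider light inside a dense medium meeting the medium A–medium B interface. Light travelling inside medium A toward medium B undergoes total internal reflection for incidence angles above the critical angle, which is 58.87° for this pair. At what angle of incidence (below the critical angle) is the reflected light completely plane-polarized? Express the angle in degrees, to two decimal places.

n₂/n₁ = sin θ_c = sin 58.87° = 0.8560.
tan θ_B equals the same ratio, so θ_B = arctan(0.8560) = 40.56°.

θ_B ≈ 40.56°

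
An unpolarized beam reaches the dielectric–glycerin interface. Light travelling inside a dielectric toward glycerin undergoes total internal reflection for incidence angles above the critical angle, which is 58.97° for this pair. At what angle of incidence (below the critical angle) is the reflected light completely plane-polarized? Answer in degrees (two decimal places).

θ_B ≈ 40.59°

sin θ_c = n₂/n₁, so n₂/n₁ = sin 58.97° = 0.8569.
Brewster: tan θ_B = n₂/n₁ = 0.8569.
θ_B = arctan(0.8569) = 40.59°.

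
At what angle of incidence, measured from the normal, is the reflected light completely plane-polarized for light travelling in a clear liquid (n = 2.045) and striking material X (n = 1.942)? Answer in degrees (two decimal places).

At Brewster's angle the reflected and refracted rays are perpendicular, which with Snell's law gives tan θ_B = n₂/n₁.
Brewster's condition: tan θ_B = n₂/n₁ = 1.942/2.045 = 0.9496. Taking the arctangent, θ_B = 43.52°.

θ_B ≈ 43.52°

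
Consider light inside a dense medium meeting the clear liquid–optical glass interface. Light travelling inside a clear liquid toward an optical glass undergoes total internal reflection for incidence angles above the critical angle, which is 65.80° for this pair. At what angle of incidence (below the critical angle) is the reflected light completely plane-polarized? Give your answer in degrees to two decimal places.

sin θ_c = n₂/n₁, so n₂/n₁ = sin 65.80° = 0.9121.
Brewster: tan θ_B = n₂/n₁ = 0.9121.
θ_B = arctan(0.9121) = 42.37°.

θ_B ≈ 42.37°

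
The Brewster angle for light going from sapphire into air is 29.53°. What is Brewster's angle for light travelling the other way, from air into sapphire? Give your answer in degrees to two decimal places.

θ_B' ≈ 60.47°

tan θ_B' = n₁/n₂ = 1/tan θ_B, so θ_B' = 90° − θ_B.
θ_B' = 90° − 29.53° = 60.47°.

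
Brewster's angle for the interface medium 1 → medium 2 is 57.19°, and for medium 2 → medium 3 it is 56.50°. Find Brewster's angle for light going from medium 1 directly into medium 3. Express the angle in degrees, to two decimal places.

θ_B ≈ 66.89°

Each Brewster angle gives a ratio: n₂/n₁ = tan 57.19° = 1.5511, n₃/n₂ = tan 56.50° = 1.5108.
So n₃/n₁ = (n₂/n₁)(n₃/n₂) = 1.5511 × 1.5108 = 2.3435.
θ_B(1→3) = arctan(2.3435) = 66.89°.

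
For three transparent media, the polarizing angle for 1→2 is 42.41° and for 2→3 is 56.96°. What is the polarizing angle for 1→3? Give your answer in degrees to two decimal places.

Each Brewster angle gives a ratio: n₂/n₁ = tan 42.41° = 0.9134, n₃/n₂ = tan 56.96° = 1.5375.
Multiplying, n₃/n₁ = 0.9134 × 1.5375 = 1.4044, and θ_B(1→3) = arctan 1.4044 = 54.55°.

θ_B ≈ 54.55°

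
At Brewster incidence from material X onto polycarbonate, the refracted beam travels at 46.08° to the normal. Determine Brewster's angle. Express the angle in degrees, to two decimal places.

Since the reflected and refracted rays are at right angles at the polarizing angle, θ_B + θ_t = 90°.
So θ_B = 90° − θ_t = 90° − 46.08° = 43.92°.

θ_B ≈ 43.92°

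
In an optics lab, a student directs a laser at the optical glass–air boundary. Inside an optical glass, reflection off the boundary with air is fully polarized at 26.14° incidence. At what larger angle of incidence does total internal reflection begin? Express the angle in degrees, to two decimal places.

θ_c ≈ 29.39°

From Brewster, n₂/n₁ = tan θ_B = tan 26.14° = 0.4908.
Then sin θ_c = n₂/n₁ = 0.4908, so θ_c = arcsin 0.4908 = 29.39°.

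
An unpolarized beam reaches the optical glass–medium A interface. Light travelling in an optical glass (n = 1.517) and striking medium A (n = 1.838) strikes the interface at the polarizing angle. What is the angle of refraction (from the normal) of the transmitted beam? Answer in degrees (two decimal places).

θ_t ≈ 39.53°

First find Brewster's angle: tan θ_B = 1.838/1.517 = 1.2116, giving θ_B = 50.47°.
Since θ_B + θ_t = 90° at Brewster incidence, θ_t = 90° − 50.47° = 39.53°.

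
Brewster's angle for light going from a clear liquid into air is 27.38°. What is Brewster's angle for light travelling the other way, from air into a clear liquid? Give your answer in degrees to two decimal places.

The two Brewster angles are complementary: θ_B' = 90° − θ_B = 90° − 27.38° = 62.62°.

θ_B' ≈ 62.62°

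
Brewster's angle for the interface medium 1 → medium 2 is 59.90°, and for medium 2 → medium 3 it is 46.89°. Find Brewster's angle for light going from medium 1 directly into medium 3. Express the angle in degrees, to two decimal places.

θ_B ≈ 61.51°

Each Brewster angle gives a ratio: n₂/n₁ = tan 59.90° = 1.7251, n₃/n₂ = tan 46.89° = 1.0682.
Multiplying, n₃/n₁ = 1.7251 × 1.0682 = 1.8428, and θ_B(1→3) = arctan 1.8428 = 61.51°.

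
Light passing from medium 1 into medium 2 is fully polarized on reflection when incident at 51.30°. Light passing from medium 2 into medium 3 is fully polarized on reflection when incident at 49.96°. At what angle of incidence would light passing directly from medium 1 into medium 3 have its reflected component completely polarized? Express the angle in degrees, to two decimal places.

n₂/n₁ = tan 51.30° = 1.2482 and n₃/n₂ = tan 49.96° = 1.1901.
n₃/n₁ = 1.4854. Then tan θ_B(1→3) = n₃/n₁, so θ_B(1→3) = arctan(1.4854) = 56.05°.

θ_B ≈ 56.05°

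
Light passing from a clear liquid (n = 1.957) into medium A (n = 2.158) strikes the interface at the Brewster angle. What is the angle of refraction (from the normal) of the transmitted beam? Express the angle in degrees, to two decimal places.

θ_B = arctan(n₂/n₁) = arctan(2.158/1.957) = 47.80°.
Since θ_B + θ_t = 90° at Brewster incidence, θ_t = 90° − 47.80° = 42.20°.

θ_t ≈ 42.20°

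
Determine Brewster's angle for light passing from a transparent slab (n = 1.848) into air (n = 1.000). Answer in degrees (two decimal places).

At Brewster's angle the reflected and refracted rays are perpendicular, which with Snell's law gives tan θ_B = n₂/n₁.
Brewster's condition: tan θ_B = n₂/n₁ = 1.000/1.848 = 0.5411.
θ_B = arctan(0.5411) = 28.42°.

θ_B ≈ 28.42°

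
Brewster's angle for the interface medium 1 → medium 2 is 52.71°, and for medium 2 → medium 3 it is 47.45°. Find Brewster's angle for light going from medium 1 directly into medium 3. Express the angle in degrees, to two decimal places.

θ_B ≈ 55.05°

tan θ_B(1→2) = n₂/n₁ = tan 52.71° = 1.3132.
tan θ_B(2→3) = n₃/n₂ = tan 47.45° = 1.0894.
So n₃/n₁ = (n₂/n₁)(n₃/n₂) = 1.3132 × 1.0894 = 1.4306.
θ_B(1→3) = arctan(1.4306) = 55.05°.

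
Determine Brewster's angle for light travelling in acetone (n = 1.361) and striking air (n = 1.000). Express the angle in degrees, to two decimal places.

θ_B ≈ 36.31°

Here n₂/n₁ = 1.000/1.361 = 0.7348, and Brewster's law gives tan θ_B = n₂/n₁. Taking the arctangent, θ_B = 36.31°.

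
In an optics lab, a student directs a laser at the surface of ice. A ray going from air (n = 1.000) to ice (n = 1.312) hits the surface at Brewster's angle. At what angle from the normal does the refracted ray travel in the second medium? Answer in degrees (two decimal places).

θ_t ≈ 37.31°

First find Brewster's angle: tan θ_B = 1.312/1.000 = 1.3120, giving θ_B = 52.69°.
The refracted ray is perpendicular to the reflected ray, so θ_t = 90° − θ_B = 37.31°.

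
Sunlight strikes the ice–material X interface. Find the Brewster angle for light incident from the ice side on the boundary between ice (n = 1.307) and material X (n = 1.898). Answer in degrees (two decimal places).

θ_B ≈ 55.45°

tan θ_B = n₂/n₁ = 1.898/1.307 = 1.4522.
θ_B = arctan(1.4522) = 55.45°.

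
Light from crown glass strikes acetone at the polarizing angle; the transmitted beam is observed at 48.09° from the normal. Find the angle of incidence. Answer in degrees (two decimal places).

θ_B ≈ 41.91°

Brewster's condition makes the reflected and refracted beams perpendicular: θ_B + θ_t = 90°.
So θ_B = 90° − θ_t = 90° − 48.09° = 41.91°.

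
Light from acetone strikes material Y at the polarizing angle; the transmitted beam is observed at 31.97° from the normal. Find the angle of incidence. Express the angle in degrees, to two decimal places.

Brewster's condition makes the reflected and refracted beams perpendicular: θ_B + θ_t = 90°.
θ_B = 90° − 31.97° = 58.03°.

θ_B ≈ 58.03°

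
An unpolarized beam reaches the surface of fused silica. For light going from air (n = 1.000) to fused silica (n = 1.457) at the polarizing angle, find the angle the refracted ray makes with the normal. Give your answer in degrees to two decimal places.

θ_t ≈ 34.46°

θ_B = arctan(n₂/n₁) = arctan(1.457/1.000) = 55.54°.
At Brewster's angle the reflected and refracted rays are perpendicular, so θ_t = 90° − θ_B = 90° − 55.54° = 34.46°.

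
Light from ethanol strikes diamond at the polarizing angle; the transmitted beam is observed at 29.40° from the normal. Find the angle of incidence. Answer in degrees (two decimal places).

Since the reflected and refracted rays are at right angles at the polarizing angle, θ_B + θ_t = 90°.
θ_B = 90° − 29.40° = 60.60°.

θ_B ≈ 60.60°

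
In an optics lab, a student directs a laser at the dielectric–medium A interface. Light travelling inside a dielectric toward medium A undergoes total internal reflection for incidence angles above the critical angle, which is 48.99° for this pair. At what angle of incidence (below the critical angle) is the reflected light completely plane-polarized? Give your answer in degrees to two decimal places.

θ_B ≈ 37.04°

sin θ_c = n₂/n₁, so n₂/n₁ = sin 48.99° = 0.7546.
Brewster: tan θ_B = n₂/n₁ = 0.7546.
θ_B = arctan(0.7546) = 37.04°.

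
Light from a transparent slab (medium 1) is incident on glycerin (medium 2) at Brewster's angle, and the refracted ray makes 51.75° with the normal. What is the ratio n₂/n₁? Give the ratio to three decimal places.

θ_B + θ_t = 90°, so θ_B = 90° − 51.75° = 38.25°.
Then n₂/n₁ = tan θ_B = tan 38.25° = 0.788.

n₂/n₁ ≈ 0.788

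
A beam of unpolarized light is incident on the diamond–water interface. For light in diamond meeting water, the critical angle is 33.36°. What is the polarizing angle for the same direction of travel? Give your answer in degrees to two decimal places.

θ_B ≈ 28.81°

n₂/n₁ = sin θ_c = sin 33.36° = 0.5499.
tan θ_B equals the same ratio, so θ_B = arctan(0.5499) = 28.81°.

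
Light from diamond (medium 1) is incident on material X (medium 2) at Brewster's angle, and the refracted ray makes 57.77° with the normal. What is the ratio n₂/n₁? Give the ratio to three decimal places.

θ_B + θ_t = 90°, so θ_B = 90° − 57.77° = 32.23°.
tan θ_B = n₂/n₁, so n₂/n₁ = tan 32.23° = 0.630.

n₂/n₁ ≈ 0.630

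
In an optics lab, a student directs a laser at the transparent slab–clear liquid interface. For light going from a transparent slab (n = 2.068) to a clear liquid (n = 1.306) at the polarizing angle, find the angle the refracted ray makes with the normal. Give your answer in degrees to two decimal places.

First find Brewster's angle: tan θ_B = 1.306/2.068 = 0.6315, giving θ_B = 32.27°.
The refracted ray is perpendicular to the reflected ray, so θ_t = 90° − θ_B = 57.73°.

θ_t ≈ 57.73°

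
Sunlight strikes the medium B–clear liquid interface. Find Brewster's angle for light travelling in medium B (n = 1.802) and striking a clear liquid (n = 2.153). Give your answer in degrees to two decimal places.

θ_B ≈ 50.07°

tan θ_B = n₂/n₁ = 2.153/1.802 = 1.1948.
θ_B = arctan(1.1948) = 50.07°.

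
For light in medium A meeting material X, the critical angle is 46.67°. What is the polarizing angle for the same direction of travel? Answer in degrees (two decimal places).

θ_B ≈ 36.03°

sin θ_c = n₂/n₁, so n₂/n₁ = sin 46.67° = 0.7274.
Brewster: tan θ_B = n₂/n₁ = 0.7274.
θ_B = arctan(0.7274) = 36.03°.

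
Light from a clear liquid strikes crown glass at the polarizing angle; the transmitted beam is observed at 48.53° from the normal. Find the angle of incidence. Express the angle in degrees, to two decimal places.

θ_B ≈ 41.47°

Since the reflected and refracted rays are at right angles at the polarizing angle, θ_B + θ_t = 90°.
So θ_B = 90° − θ_t = 90° − 48.53° = 41.47°.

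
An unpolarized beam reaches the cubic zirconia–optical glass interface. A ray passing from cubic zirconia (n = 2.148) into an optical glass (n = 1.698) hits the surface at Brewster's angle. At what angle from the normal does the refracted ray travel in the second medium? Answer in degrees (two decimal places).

θ_t ≈ 51.67°

tan θ_B = n₂/n₁ = 1.698/2.148 = 0.7905, so θ_B = 38.33°.
Since θ_B + θ_t = 90° at Brewster incidence, θ_t = 90° − 38.33° = 51.67°.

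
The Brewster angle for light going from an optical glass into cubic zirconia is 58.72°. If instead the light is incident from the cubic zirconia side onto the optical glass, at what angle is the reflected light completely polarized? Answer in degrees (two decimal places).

tan θ_B' = n₁/n₂ = 1/tan θ_B, so θ_B' = 90° − θ_B.
θ_B' = 90° − 58.72° = 31.28°.

θ_B' ≈ 31.28°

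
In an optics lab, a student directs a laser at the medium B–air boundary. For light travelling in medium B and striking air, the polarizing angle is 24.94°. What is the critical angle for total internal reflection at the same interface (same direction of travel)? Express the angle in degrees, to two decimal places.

From Brewster, n₂/n₁ = tan θ_B = tan 24.94° = 0.4650.
Then sin θ_c = n₂/n₁ = 0.4650, so θ_c = arcsin 0.4650 = 27.71°.

θ_c ≈ 27.71°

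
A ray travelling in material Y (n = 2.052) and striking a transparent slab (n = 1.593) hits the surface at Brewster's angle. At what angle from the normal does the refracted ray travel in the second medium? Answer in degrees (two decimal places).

θ_t ≈ 52.18°

tan θ_B = n₂/n₁ = 1.593/2.052 = 0.7763, so θ_B = 37.82°.
Since θ_B + θ_t = 90° at Brewster incidence, θ_t = 90° − 37.82° = 52.18°.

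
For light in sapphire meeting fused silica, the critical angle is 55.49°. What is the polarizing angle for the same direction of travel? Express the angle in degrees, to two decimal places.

n₂/n₁ = sin θ_c = sin 55.49° = 0.8240.
tan θ_B equals the same ratio, so θ_B = arctan(0.8240) = 39.49°.

θ_B ≈ 39.49°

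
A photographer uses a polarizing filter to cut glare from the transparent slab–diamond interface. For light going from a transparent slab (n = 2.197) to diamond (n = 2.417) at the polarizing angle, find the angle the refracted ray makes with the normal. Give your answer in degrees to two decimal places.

tan θ_B = n₂/n₁ = 2.417/2.197 = 1.1001, so θ_B = 47.73°.
The refracted ray is perpendicular to the reflected ray, so θ_t = 90° − θ_B = 42.27°.

θ_t ≈ 42.27°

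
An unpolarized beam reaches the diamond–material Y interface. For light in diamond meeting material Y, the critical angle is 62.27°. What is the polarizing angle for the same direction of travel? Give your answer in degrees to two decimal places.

θ_B ≈ 41.51°

At the critical angle sin θ_c = n₂/n₁, giving n₂/n₁ = sin 62.27° = 0.8852.
Then tan θ_B = n₂/n₁ = 0.8852, so θ_B = arctan 0.8852 = 41.51°.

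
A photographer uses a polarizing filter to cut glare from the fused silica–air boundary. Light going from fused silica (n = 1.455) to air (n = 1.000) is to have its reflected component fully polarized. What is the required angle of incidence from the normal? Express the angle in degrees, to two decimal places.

θ_B ≈ 34.50°

Brewster's condition: tan θ_B = n₂/n₁ = 1.000/1.455 = 0.6873.
So θ_B = arctan 0.6873 = 34.50°.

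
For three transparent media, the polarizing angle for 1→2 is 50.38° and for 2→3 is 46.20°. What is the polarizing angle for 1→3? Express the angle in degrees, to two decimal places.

θ_B ≈ 51.55°

tan θ_B(1→2) = n₂/n₁ = tan 50.38° = 1.2079.
tan θ_B(2→3) = n₃/n₂ = tan 46.20° = 1.0428.
Multiplying, n₃/n₁ = 1.2079 × 1.0428 = 1.2596, and θ_B(1→3) = arctan 1.2596 = 51.55°.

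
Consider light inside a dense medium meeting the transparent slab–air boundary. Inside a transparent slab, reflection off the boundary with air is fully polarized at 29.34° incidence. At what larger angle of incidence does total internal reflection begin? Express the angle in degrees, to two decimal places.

θ_c ≈ 34.20°

From Brewster, n₂/n₁ = tan θ_B = tan 29.34° = 0.5621.
Then sin θ_c = n₂/n₁ = 0.5621, so θ_c = arcsin 0.5621 = 34.20°.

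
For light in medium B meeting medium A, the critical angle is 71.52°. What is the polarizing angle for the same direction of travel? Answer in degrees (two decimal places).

θ_B ≈ 43.48°

sin θ_c = n₂/n₁, so n₂/n₁ = sin 71.52° = 0.9484.
Brewster: tan θ_B = n₂/n₁ = 0.9484.
θ_B = arctan(0.9484) = 43.48°.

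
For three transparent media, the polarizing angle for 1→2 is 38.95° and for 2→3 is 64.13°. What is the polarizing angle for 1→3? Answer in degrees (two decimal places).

tan θ_B(1→2) = n₂/n₁ = tan 38.95° = 0.8083.
tan θ_B(2→3) = n₃/n₂ = tan 64.13° = 2.0622.
Multiplying, n₃/n₁ = 0.8083 × 2.0622 = 1.6669, and θ_B(1→3) = arctan 1.6669 = 59.04°.

θ_B ≈ 59.04°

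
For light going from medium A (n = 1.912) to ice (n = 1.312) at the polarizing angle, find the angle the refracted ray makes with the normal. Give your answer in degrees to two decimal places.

θ_t ≈ 55.54°

θ_B = arctan(n₂/n₁) = arctan(1.312/1.912) = 34.46°.
Since θ_B + θ_t = 90° at Brewster incidence, θ_t = 90° − 34.46° = 55.54°.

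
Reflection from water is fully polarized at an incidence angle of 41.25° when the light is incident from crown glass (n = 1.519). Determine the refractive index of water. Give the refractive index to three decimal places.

Brewster's law: tan θ_B = n₂/n₁ (light incident in crown glass, refracted into water).
n₂ = n₁ tan θ_B = 1.519 × tan 41.25° = 1.332.

n ≈ 1.332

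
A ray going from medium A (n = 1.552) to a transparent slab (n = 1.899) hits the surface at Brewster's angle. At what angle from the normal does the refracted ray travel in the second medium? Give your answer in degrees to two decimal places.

θ_B = arctan(n₂/n₁) = arctan(1.899/1.552) = 50.74°.
Since θ_B + θ_t = 90° at Brewster incidence, θ_t = 90° − 50.74° = 39.26°.

θ_t ≈ 39.26°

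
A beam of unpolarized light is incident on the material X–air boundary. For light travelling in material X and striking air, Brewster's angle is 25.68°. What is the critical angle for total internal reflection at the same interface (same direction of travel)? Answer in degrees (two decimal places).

tan θ_B = n₂/n₁ = tan 25.68° = 0.4808.
Total internal reflection: sin θ_c = n₂/n₁ = 0.4808.
θ_c = arcsin(0.4808) = 28.74°.

θ_c ≈ 28.74°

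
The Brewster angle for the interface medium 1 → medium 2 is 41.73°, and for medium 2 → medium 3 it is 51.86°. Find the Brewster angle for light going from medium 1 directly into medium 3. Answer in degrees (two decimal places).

θ_B ≈ 48.64°

Each Brewster angle gives a ratio: n₂/n₁ = tan 41.73° = 0.8919, n₃/n₂ = tan 51.86° = 1.2735.
Multiplying, n₃/n₁ = 0.8919 × 1.2735 = 1.1359, and θ_B(1→3) = arctan 1.1359 = 48.64°.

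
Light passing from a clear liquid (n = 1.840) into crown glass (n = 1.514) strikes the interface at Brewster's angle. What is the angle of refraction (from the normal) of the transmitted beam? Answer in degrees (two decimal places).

θ_t ≈ 50.55°

First find Brewster's angle: tan θ_B = 1.514/1.840 = 0.8228, giving θ_B = 39.45°.
The refracted ray is perpendicular to the reflected ray, so θ_t = 90° − θ_B = 50.55°.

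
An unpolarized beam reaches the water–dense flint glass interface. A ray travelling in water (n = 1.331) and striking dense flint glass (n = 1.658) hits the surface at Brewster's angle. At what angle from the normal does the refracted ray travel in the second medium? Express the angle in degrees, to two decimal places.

θ_t ≈ 38.76°

θ_B = arctan(n₂/n₁) = arctan(1.658/1.331) = 51.24°.
The refracted ray is perpendicular to the reflected ray, so θ_t = 90° − θ_B = 38.76°.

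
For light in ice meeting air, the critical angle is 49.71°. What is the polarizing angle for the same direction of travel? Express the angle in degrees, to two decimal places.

sin θ_c = n₂/n₁, so n₂/n₁ = sin 49.71° = 0.7628.
Brewster: tan θ_B = n₂/n₁ = 0.7628.
θ_B = arctan(0.7628) = 37.34°.

θ_B ≈ 37.34°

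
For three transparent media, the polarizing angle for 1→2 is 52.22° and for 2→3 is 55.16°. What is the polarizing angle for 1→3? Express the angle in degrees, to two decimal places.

θ_B ≈ 61.65°

tan θ_B(1→2) = n₂/n₁ = tan 52.22° = 1.2901.
tan θ_B(2→3) = n₃/n₂ = tan 55.16° = 1.4367.
n₃/n₁ = 1.8535. Then tan θ_B(1→3) = n₃/n₁, so θ_B(1→3) = arctan(1.8535) = 61.65°.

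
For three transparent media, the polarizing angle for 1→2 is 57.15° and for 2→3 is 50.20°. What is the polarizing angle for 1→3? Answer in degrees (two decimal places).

n₂/n₁ = tan 57.15° = 1.5487 and n₃/n₂ = tan 50.20° = 1.2002.
Multiplying, n₃/n₁ = 1.5487 × 1.2002 = 1.8588, and θ_B(1→3) = arctan 1.8588 = 61.72°.

θ_B ≈ 61.72°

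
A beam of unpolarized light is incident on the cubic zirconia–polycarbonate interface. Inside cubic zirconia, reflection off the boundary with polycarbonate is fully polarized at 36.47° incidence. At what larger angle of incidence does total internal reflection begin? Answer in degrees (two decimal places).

θ_c ≈ 47.66°

n₂/n₁ = tan 36.47° = 0.7392; the critical angle satisfies sin θ_c = n₂/n₁.
θ_c = arcsin(0.7392) = 47.66°.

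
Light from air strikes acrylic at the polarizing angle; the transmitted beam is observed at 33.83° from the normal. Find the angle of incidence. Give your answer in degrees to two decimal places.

θ_B ≈ 56.17°

Since the reflected and refracted rays are at right angles at the polarizing angle, θ_B + θ_t = 90°.
So θ_B = 90° − θ_t = 90° − 33.83° = 56.17°.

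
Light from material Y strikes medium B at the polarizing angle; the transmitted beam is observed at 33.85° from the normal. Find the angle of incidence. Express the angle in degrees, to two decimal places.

θ_B ≈ 56.15°

At Brewster's angle the reflected and refracted rays are perpendicular, so θ_B + θ_t = 90°.
θ_B = 90° − 33.85° = 56.15°.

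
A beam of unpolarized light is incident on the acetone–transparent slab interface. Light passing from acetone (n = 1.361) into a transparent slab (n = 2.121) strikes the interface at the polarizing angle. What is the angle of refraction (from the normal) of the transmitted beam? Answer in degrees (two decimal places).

tan θ_B = n₂/n₁ = 2.121/1.361 = 1.5584, so θ_B = 57.31°.
Since θ_B + θ_t = 90° at Brewster incidence, θ_t = 90° − 57.31° = 32.69°.

θ_t ≈ 32.69°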